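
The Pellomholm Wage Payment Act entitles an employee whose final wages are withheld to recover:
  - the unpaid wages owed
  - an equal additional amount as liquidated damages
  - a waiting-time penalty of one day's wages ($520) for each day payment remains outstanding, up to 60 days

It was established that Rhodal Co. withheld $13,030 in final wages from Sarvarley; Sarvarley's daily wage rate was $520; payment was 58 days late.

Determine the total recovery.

Liquidated damages (equal amount): $13,030
Penalty days: min(58, 60) = 58
Waiting-time penalty: 58 × $520 = $30,160
Total award: $13,030 + $13,030 + $30,160 = $56,220

Total award: $56,220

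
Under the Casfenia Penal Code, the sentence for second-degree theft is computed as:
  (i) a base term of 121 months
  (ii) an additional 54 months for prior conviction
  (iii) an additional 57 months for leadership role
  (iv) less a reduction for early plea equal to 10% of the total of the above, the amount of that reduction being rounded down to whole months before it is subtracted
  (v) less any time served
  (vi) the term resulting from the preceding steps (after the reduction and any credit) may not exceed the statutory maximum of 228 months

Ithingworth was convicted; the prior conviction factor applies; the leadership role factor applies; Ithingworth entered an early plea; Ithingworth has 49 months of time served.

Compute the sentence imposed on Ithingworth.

Prior conviction enhancement: +54 months
Leadership role enhancement: +57 months
Adjusted term: 121 months + 54 months + 57 months = 232 months
Early plea reduction: 10% of 232 months = 23 months (rounded down)
After reduction: 232 − 23 = 209 months
Less time served: 209 months − 49 months = 160 months
Cap at 228 months: 160 months is within the cap, no reduction.

Sentence: 160 months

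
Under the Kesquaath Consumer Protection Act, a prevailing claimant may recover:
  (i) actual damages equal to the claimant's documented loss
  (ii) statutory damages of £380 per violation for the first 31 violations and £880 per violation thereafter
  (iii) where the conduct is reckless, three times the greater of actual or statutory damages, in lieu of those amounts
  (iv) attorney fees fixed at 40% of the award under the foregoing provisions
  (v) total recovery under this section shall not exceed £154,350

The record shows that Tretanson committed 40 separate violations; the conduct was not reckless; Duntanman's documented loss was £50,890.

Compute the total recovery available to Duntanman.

First 31 violations: 31 × £380 = £11,780
Remaining violations: (40 − 31) × £880 = £7,920
Statutory damages: £11,780 + £7,920 = £19,700
Conduct not reckless: the in-lieu enhancement does not apply.
Actual plus statutory damages: £50,890 + £19,700 = £70,590
Attorney fees: 40% of £70,590 = £28,236
Total before cap: £70,590 + £28,236 = £98,826
Cap at £154,350: £98,826 is within the cap, no reduction.

£98,826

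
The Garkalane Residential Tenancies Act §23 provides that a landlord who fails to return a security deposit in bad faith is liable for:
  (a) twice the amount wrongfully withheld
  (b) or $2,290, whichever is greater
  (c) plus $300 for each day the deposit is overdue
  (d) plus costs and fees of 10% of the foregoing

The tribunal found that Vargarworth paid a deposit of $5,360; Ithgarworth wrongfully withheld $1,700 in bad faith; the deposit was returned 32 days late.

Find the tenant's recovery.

Doubled: 2 × $1,700 = $3,400
Minimum $2,290: $3,400 meets the minimum, no increase.
Late-return penalty: 32 × $300 = $9,600
Damages plus late penalty: $3,400 + $9,600 = $13,000
Costs and fees: 10% of $13,000 = $1,300
Total recovery: $13,000 + $1,300 = $14,300

$14,300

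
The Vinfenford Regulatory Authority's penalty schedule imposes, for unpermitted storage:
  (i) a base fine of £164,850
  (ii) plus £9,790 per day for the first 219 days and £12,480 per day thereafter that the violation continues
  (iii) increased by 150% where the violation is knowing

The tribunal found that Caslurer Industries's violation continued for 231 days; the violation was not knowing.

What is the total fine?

First 219 days: 219 × £9,790 = £2,144,010
Remaining days: (231 − 219) × £12,480 = £149,760
Per-day component: £2,144,010 + £149,760 = £2,293,770
Base plus per-day: £164,850 + £2,293,770 = £2,458,620
The violation was not knowing: no 150% increase.

£2,458,620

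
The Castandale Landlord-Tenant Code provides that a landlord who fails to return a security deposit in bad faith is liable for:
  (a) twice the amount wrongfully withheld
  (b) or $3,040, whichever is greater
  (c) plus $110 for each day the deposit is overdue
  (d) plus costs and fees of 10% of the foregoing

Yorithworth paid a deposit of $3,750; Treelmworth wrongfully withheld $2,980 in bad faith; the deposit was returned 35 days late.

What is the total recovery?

Doubled: 2 × $2,980 = $5,960
Minimum $3,040: $5,960 meets the minimum, no increase.
Late-return penalty: 35 × $110 = $3,850
Damages plus late penalty: $5,960 + $3,850 = $9,810
Costs and fees: 10% of $9,810 = $981
Total recovery: $9,810 + $981 = $10,791

Recovery: $10,791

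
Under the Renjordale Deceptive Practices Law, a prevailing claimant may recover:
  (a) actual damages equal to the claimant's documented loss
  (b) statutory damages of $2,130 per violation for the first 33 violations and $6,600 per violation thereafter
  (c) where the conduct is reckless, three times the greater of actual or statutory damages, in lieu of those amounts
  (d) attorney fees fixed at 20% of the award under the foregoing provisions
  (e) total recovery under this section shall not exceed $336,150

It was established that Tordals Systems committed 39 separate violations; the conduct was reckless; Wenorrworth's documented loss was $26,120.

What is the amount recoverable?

$336,150

First 33 violations: 33 × $2,130 = $70,290
Remaining violations: (39 − 33) × $6,600 = $39,600
Statutory damages: $70,290 + $39,600 = $109,890
Greater of actual damages ($26,120) or statutory damages ($109,890): $109,890
Trebled: 3 × $109,890 = $329,670
Attorney fees: 20% of $329,670 = $65,934
Total before cap: $329,670 + $65,934 = $395,604
Cap at $336,150: $395,604 exceeds the cap → $336,150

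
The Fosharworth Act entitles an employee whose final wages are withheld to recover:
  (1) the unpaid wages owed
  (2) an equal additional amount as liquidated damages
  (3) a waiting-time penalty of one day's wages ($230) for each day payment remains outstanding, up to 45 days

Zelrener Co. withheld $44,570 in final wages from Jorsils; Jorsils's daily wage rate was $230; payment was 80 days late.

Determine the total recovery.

Liquidated damages (equal amount): $44,570
Penalty days: min(80, 45) = 45
Waiting-time penalty: 45 × $230 = $10,350
Total award: $44,570 + $44,570 + $10,350 = $99,490

$99,490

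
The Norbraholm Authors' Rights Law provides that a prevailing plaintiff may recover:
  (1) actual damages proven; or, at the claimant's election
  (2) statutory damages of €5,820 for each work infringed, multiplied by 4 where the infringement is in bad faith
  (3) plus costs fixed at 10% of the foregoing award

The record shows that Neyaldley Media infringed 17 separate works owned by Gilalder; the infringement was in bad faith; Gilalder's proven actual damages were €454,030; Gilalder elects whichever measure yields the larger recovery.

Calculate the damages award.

€499,433

Statutory damages: 17 × €5,820 = €98,940
Multiplied by 4: 4 × €98,940 = €395,760
Greater of actual damages (€454,030) or enhanced statutory damages (€395,760): €454,030
Costs: 10% of €454,030 = €45,403
Award plus costs: €454,030 + €45,403 = €499,433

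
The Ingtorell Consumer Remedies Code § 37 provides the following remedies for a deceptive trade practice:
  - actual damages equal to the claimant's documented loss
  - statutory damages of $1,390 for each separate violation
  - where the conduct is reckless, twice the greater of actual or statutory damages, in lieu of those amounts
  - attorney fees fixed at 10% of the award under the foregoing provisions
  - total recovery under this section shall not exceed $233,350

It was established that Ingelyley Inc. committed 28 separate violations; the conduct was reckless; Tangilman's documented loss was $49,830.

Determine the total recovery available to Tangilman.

Statutory damages: 28 × $1,390 = $38,920
Greater of actual damages ($49,830) or statutory damages ($38,920): $49,830
Doubled: 2 × $49,830 = $99,660
Attorney fees: 10% of $99,660 = $9,966
Total before cap: $99,660 + $9,966 = $109,626
Cap at $233,350: $109,626 is within the cap, no reduction.

$109,626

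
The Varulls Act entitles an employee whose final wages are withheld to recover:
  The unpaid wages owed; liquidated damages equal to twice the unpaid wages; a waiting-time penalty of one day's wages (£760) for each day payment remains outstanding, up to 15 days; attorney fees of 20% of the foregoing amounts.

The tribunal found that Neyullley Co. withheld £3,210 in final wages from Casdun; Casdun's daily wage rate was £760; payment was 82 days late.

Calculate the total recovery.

Doubled: 2 × £3,210 = £6,420
Penalty days: min(82, 15) = 15
Waiting-time penalty: 15 × £760 = £11,400
Subtotal: £3,210 + £6,420 + £11,400 = £21,030
Attorney fees: 20% of £21,030 = £4,206
Total award: £21,030 + £4,206 = £25,236

£25,236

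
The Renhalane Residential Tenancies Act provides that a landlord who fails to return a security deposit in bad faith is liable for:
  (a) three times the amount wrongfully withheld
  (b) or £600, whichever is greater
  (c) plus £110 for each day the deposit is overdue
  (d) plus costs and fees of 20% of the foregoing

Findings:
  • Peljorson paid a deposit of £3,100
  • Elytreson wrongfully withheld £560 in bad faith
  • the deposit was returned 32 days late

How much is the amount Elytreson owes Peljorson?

£6,240

Trebled: 3 × £560 = £1,680
Minimum £600: £1,680 meets the minimum, no increase.
Late-return penalty: 32 × £110 = £3,520
Damages plus late penalty: £1,680 + £3,520 = £5,200
Costs and fees: 20% of £5,200 = £1,040
Total recovery: £5,200 + £1,040 = £6,240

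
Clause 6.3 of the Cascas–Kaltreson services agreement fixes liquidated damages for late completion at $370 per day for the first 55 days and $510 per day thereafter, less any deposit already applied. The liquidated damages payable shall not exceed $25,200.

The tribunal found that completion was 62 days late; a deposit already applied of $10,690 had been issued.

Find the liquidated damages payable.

$13,230

First 55 days: 55 × $370 = $20,350
Remaining days: (62 − 55) × $510 = $3,570
Accrued per-day damages: $20,350 + $3,570 = $23,920
Less deposit already applied: $23,920 − $10,690 = $13,230
Cap at $25,200: $13,230 is within the cap, no reduction.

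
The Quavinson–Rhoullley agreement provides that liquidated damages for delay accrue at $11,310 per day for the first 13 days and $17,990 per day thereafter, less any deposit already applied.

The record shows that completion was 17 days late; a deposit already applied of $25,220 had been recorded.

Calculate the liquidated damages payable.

$193,770

First 13 days: 13 × $11,310 = $147,030
Remaining days: (17 − 13) × $17,990 = $71,960
Accrued per-day damages: $147,030 + $71,960 = $218,990
Less deposit already applied: $218,990 − $25,220 = $193,770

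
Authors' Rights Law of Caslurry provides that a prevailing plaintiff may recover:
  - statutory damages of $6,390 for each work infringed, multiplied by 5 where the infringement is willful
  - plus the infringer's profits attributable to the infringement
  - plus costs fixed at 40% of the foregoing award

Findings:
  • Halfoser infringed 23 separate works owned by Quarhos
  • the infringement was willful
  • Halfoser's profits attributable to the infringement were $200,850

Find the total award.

$1,309,980

Statutory damages: 23 × $6,390 = $146,970
Multiplied by 5: 5 × $146,970 = $734,850
Combined award: $734,850 + $200,850 = $935,700
Costs: 40% of $935,700 = $374,280
Award plus costs: $935,700 + $374,280 = $1,309,980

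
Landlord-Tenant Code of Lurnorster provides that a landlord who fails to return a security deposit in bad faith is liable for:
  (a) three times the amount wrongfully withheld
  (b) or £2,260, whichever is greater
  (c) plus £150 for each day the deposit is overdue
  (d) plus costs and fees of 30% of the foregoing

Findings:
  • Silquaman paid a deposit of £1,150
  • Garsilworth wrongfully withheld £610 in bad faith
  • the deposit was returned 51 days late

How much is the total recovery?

Trebled: 3 × £610 = £1,830
Minimum £2,260: £1,830 is below the minimum → £2,260
Late-return penalty: 51 × £150 = £7,650
Damages plus late penalty: £2,260 + £7,650 = £9,910
Costs and fees: 30% of £9,910 = £2,973
Total recovery: £9,910 + £2,973 = £12,883

£12,883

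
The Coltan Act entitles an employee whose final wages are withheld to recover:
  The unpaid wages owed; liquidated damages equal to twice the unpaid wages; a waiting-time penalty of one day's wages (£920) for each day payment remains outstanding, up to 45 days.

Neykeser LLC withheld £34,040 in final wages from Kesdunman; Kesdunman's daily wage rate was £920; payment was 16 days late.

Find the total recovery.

Doubled: 2 × £34,040 = £68,080
Penalty days: min(16, 45) = 16
Waiting-time penalty: 16 × £920 = £14,720
Total award: £34,040 + £68,080 + £14,720 = £116,840

£116,840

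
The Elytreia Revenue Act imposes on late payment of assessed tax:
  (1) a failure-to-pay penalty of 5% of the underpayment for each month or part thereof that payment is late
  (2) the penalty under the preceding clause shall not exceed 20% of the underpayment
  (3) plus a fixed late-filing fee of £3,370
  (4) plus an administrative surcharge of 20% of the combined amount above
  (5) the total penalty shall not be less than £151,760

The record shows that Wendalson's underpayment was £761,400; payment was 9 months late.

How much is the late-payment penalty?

Penalty: £186,780

Accrued rate: 5% × 9 = 45%, capped at 20% → 20%
Failure-to-pay penalty: 20% of £761,400 = £152,280
Penalty before surcharge: £152,280 + £3,370 = £155,650
Administrative surcharge: 20% of £155,650 = £31,130
Total penalty: £155,650 + £31,130 = £186,780
Minimum £151,760: £186,780 meets the minimum, no increase.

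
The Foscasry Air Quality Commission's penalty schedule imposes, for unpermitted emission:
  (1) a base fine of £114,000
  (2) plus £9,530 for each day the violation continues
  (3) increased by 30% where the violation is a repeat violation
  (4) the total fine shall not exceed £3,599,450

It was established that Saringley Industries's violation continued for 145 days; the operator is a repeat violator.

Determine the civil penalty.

Per-day component: 145 × £9,530 = £1,381,850
Base plus per-day: £114,000 + £1,381,850 = £1,495,850
Enhancement: 30% of £1,495,850 = £448,755
Enhanced fine: £1,495,850 + £448,755 = £1,944,605
Cap at £3,599,450: £1,944,605 is within the cap, no reduction.

£1,944,605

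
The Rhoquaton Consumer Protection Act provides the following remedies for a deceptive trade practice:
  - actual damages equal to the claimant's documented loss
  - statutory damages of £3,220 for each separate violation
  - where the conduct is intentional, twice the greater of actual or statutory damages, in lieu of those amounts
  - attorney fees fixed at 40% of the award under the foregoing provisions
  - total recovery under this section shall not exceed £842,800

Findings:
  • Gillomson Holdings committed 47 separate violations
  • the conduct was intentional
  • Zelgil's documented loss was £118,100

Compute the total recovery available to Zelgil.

£423,752

Statutory damages: 47 × £3,220 = £151,340
Greater of actual damages (£118,100) or statutory damages (£151,340): £151,340
Doubled: 2 × £151,340 = £302,680
Attorney fees: 40% of £302,680 = £121,072
Total before cap: £302,680 + £121,072 = £423,752
Cap at £842,800: £423,752 is within the cap, no reduction.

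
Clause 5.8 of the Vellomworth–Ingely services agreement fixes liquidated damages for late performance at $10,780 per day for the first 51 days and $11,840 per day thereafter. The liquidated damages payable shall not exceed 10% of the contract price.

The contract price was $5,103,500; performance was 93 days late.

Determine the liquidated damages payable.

First 51 days: 51 × $10,780 = $549,780
Remaining days: (93 − 51) × $11,840 = $497,280
Accrued per-day damages: $549,780 + $497,280 = $1,047,060
Cap: 10% of $5,103,500 = $510,350
Cap at $510,350: $1,047,060 exceeds the cap → $510,350

$510,350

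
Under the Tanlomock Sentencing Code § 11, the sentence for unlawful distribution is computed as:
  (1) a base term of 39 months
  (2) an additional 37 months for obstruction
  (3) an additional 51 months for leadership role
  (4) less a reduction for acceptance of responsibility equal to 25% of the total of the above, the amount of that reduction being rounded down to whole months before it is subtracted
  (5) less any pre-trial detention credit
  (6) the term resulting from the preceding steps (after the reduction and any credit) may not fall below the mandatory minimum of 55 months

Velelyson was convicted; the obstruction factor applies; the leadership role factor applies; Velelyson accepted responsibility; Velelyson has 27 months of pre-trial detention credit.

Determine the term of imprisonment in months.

69 months

Obstruction enhancement: +37 months
Leadership role enhancement: +51 months
Adjusted term: 39 months + 37 months + 51 months = 127 months
Acceptance of responsibility reduction: 25% of 127 months = 31 months (rounded down)
After reduction: 127 − 31 = 96 months
Less pre-trial detention credit: 96 months − 27 months = 69 months
Minimum 55 months: 69 months meets the minimum, no increase.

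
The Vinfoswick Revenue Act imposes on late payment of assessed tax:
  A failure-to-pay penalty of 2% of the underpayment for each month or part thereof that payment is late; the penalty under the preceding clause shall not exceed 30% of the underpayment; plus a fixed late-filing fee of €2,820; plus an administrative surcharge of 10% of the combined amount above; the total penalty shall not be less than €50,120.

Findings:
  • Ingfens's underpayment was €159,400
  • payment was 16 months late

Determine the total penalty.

€55,704

Accrued rate: 2% × 16 = 32%, capped at 30% → 30%
Failure-to-pay penalty: 30% of €159,400 = €47,820
Penalty before surcharge: €47,820 + €2,820 = €50,640
Administrative surcharge: 10% of €50,640 = €5,064
Total penalty: €50,640 + €5,064 = €55,704
Minimum €50,120: €55,704 meets the minimum, no increase.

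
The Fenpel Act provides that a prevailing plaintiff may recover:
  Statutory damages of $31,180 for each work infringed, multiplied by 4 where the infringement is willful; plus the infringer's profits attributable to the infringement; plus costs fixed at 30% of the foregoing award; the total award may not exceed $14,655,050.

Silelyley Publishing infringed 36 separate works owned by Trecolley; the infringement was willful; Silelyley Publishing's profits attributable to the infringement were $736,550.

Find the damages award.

Statutory damages: 36 × $31,180 = $1,122,480
Multiplied by 4: 4 × $1,122,480 = $4,489,920
Combined award: $4,489,920 + $736,550 = $5,226,470
Costs: 30% of $5,226,470 = $1,567,941
Award plus costs: $5,226,470 + $1,567,941 = $6,794,411
Cap at $14,655,050: $6,794,411 is within the cap, no reduction.

Award: $6,794,411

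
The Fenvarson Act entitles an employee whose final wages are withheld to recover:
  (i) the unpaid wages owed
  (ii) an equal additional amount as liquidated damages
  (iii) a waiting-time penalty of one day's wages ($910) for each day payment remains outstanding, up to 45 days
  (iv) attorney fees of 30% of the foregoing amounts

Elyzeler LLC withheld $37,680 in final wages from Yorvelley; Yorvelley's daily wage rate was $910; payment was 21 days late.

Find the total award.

$122,811

Liquidated damages (equal amount): $37,680
Penalty days: min(21, 45) = 21
Waiting-time penalty: 21 × $910 = $19,110
Subtotal: $37,680 + $37,680 + $19,110 = $94,470
Attorney fees: 30% of $94,470 = $28,341
Total award: $94,470 + $28,341 = $122,811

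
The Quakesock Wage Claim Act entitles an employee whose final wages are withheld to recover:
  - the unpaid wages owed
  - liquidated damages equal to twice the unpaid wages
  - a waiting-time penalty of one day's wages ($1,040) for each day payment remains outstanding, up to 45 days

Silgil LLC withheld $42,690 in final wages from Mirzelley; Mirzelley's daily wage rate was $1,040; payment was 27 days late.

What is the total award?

$156,150

Doubled: 2 × $42,690 = $85,380
Penalty days: min(27, 45) = 27
Waiting-time penalty: 27 × $1,040 = $28,080
Total award: $42,690 + $85,380 + $28,080 = $156,150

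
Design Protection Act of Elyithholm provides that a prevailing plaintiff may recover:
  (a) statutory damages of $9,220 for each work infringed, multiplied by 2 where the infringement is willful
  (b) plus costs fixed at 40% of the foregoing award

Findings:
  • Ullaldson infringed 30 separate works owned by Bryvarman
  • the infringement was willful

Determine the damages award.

$774,480

Statutory damages: 30 × $9,220 = $276,600
Doubled: 2 × $276,600 = $553,200
Costs: 40% of $553,200 = $221,280
Award plus costs: $553,200 + $221,280 = $774,480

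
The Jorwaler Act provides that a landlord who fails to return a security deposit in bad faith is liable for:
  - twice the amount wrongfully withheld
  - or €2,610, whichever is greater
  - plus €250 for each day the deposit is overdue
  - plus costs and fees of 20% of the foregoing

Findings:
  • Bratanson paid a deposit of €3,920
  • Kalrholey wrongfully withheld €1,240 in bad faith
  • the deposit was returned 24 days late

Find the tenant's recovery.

Doubled: 2 × €1,240 = €2,480
Minimum €2,610: €2,480 is below the minimum → €2,610
Late-return penalty: 24 × €250 = €6,000
Damages plus late penalty: €2,610 + €6,000 = €8,610
Costs and fees: 20% of €8,610 = €1,722
Total recovery: €8,610 + €1,722 = €10,332

€10,332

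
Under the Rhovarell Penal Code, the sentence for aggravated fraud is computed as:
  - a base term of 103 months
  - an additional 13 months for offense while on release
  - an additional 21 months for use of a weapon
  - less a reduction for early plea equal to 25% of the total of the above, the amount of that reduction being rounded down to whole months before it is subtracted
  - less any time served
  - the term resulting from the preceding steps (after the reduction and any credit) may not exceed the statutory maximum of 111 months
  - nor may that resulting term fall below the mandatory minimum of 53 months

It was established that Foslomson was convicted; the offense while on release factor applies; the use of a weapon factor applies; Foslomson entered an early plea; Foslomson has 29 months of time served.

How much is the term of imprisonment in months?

74 months

Offense while on release enhancement: +13 months
Use of a weapon enhancement: +21 months
Adjusted term: 103 months + 13 months + 21 months = 137 months
Early plea reduction: 25% of 137 months = 34 months (rounded down)
After reduction: 137 − 34 = 103 months
Less time served: 103 months − 29 months = 74 months
Cap at 111 months: 74 months is within the cap, no reduction.
Minimum 53 months: 74 months meets the minimum, no increase.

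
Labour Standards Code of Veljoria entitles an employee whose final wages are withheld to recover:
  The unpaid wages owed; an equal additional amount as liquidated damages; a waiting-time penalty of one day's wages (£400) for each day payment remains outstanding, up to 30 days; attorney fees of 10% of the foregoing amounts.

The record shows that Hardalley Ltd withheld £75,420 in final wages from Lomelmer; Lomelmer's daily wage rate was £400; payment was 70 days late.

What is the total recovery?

Total award: £179,124

Liquidated damages (equal amount): £75,420
Penalty days: min(70, 30) = 30
Waiting-time penalty: 30 × £400 = £12,000
Subtotal: £75,420 + £75,420 + £12,000 = £162,840
Attorney fees: 10% of £162,840 = £16,284
Total award: £162,840 + £16,284 = £179,124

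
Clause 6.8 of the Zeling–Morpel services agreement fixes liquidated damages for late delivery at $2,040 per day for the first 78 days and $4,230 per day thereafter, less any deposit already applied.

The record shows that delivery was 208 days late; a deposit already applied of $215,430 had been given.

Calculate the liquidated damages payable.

First 78 days: 78 × $2,040 = $159,120
Remaining days: (208 − 78) × $4,230 = $549,900
Accrued per-day damages: $159,120 + $549,900 = $709,020
Less deposit already applied: $709,020 − $215,430 = $493,590

$493,590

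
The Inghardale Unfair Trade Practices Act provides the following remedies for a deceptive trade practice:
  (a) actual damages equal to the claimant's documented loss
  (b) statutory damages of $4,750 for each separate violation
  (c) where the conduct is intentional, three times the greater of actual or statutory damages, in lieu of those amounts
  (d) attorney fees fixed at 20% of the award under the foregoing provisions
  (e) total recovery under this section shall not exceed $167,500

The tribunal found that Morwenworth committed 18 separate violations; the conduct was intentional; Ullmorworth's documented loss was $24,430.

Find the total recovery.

$167,500

Statutory damages: 18 × $4,750 = $85,500
Greater of actual damages ($24,430) or statutory damages ($85,500): $85,500
Trebled: 3 × $85,500 = $256,500
Attorney fees: 20% of $256,500 = $51,300
Total before cap: $256,500 + $51,300 = $307,800
Cap at $167,500: $307,800 exceeds the cap → $167,500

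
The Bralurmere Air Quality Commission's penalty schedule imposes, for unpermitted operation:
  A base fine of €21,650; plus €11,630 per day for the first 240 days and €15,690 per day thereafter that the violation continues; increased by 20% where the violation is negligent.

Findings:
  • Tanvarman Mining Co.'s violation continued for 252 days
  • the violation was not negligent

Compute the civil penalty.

€3,001,130

First 240 days: 240 × €11,630 = €2,791,200
Remaining days: (252 − 240) × €15,690 = €188,280
Per-day component: €2,791,200 + €188,280 = €2,979,480
Base plus per-day: €21,650 + €2,979,480 = €3,001,130
The violation was not negligent: no 20% increase.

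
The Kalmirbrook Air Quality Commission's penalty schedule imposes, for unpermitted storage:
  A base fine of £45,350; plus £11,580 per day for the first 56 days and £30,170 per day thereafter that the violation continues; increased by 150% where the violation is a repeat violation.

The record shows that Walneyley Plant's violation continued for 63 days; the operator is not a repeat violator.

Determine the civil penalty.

£905,020

First 56 days: 56 × £11,580 = £648,480
Remaining days: (63 − 56) × £30,170 = £211,190
Per-day component: £648,480 + £211,190 = £859,670
Base plus per-day: £45,350 + £859,670 = £905,020
The operator is not a repeat violator: no 150% increase.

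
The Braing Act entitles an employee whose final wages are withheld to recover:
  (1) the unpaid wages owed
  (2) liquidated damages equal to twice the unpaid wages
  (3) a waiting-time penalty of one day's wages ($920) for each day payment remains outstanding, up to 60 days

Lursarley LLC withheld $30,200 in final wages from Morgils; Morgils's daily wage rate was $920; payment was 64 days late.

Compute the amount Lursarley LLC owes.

$145,800

Doubled: 2 × $30,200 = $60,400
Penalty days: min(64, 60) = 60
Waiting-time penalty: 60 × $920 = $55,200
Total award: $30,200 + $60,400 + $55,200 = $145,800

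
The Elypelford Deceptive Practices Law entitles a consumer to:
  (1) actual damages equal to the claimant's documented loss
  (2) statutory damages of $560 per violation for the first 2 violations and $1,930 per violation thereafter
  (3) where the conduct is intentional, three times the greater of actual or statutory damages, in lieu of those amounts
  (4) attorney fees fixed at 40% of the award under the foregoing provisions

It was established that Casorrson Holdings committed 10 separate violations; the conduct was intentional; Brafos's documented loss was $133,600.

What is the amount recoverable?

First 2 violations: 2 × $560 = $1,120
Remaining violations: (10 − 2) × $1,930 = $15,440
Statutory damages: $1,120 + $15,440 = $16,560
Greater of actual damages ($133,600) or statutory damages ($16,560): $133,600
Trebled: 3 × $133,600 = $400,800
Attorney fees: 40% of $400,800 = $160,320
Total recovery: $400,800 + $160,320 = $561,120

$561,120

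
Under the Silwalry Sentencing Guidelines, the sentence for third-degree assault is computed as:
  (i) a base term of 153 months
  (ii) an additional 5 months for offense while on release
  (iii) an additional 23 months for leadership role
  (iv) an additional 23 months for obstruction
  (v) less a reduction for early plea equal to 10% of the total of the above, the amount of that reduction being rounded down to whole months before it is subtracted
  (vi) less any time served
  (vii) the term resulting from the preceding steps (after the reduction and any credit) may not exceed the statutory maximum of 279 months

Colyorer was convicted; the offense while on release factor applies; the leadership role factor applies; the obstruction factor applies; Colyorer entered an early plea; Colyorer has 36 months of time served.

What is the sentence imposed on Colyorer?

148 months

Offense while on release enhancement: +5 months
Leadership role enhancement: +23 months
Obstruction enhancement: +23 months
Adjusted term: 153 months + 5 months + 23 months + 23 months = 204 months
Early plea reduction: 10% of 204 months = 20 months (rounded down)
After reduction: 204 − 20 = 184 months
Less time served: 184 months − 36 months = 148 months
Cap at 279 months: 148 months is within the cap, no reduction.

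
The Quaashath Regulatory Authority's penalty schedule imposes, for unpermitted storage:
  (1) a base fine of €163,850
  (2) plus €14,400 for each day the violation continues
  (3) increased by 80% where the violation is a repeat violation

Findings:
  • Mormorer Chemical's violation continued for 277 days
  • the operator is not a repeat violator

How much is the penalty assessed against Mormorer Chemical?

Per-day component: 277 × €14,400 = €3,988,800
Base plus per-day: €163,850 + €3,988,800 = €4,152,650
The operator is not a repeat violator: no 80% increase.

Civil penalty: €4,152,650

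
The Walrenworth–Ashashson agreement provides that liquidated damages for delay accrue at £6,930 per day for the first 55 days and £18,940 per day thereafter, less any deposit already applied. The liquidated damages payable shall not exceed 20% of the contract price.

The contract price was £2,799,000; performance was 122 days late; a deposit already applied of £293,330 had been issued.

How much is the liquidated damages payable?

£559,800

First 55 days: 55 × £6,930 = £381,150
Remaining days: (122 − 55) × £18,940 = £1,268,980
Accrued per-day damages: £381,150 + £1,268,980 = £1,650,130
Less deposit already applied: £1,650,130 − £293,330 = £1,356,800
Cap: 20% of £2,799,000 = £559,800
Cap at £559,800: £1,356,800 exceeds the cap → £559,800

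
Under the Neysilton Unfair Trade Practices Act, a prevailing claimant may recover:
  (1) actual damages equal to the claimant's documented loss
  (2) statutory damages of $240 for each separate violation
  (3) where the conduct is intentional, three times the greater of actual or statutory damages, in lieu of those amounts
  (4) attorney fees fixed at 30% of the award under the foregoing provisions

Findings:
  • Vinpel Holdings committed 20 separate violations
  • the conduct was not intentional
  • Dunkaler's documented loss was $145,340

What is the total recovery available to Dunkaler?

Statutory damages: 20 × $240 = $4,800
Conduct not intentional: the in-lieu enhancement does not apply.
Actual plus statutory damages: $145,340 + $4,800 = $150,140
Attorney fees: 30% of $150,140 = $45,042
Total recovery: $150,140 + $45,042 = $195,182

$195,182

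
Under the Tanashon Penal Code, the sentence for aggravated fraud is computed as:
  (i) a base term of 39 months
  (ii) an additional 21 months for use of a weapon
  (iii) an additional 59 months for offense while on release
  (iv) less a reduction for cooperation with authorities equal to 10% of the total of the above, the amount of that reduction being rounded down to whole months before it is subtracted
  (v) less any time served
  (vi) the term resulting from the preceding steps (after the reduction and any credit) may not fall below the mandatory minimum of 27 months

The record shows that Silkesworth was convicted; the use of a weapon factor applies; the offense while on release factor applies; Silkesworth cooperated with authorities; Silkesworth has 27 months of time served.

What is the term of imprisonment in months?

Sentence: 81 months

Use of a weapon enhancement: +21 months
Offense while on release enhancement: +59 months
Adjusted term: 39 months + 21 months + 59 months = 119 months
Cooperation with authorities reduction: 10% of 119 months = 11 months (rounded down)
After reduction: 119 − 11 = 108 months
Less time served: 108 months − 27 months = 81 months
Minimum 27 months: 81 months meets the minimum, no increase.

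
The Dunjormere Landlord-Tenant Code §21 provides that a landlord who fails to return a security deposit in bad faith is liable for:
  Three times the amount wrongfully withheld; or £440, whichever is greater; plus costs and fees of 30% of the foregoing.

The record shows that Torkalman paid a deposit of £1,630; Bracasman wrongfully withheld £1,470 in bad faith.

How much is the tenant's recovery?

Trebled: 3 × £1,470 = £4,410
Minimum £440: £4,410 meets the minimum, no increase.
Costs and fees: 30% of £4,410 = £1,323
Total recovery: £4,410 + £1,323 = £5,733

£5,733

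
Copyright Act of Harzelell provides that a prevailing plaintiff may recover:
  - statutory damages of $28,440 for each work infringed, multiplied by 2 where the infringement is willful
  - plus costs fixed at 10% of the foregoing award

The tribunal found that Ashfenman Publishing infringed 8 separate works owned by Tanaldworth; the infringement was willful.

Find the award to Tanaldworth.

$500,544

Statutory damages: 8 × $28,440 = $227,520
Doubled: 2 × $227,520 = $455,040
Costs: 10% of $455,040 = $45,504
Award plus costs: $455,040 + $45,504 = $500,544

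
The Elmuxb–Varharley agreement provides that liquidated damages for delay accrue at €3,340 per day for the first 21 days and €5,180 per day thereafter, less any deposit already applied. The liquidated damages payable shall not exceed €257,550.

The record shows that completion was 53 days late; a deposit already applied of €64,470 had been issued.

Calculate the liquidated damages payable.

€171,430

First 21 days: 21 × €3,340 = €70,140
Remaining days: (53 − 21) × €5,180 = €165,760
Accrued per-day damages: €70,140 + €165,760 = €235,900
Less deposit already applied: €235,900 − €64,470 = €171,430
Cap at €257,550: €171,430 is within the cap, no reduction.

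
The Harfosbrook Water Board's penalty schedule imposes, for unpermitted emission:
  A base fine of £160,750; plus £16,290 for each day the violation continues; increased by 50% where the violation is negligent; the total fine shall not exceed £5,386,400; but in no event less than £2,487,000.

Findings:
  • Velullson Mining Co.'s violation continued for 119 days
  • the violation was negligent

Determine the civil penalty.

Civil penalty: £3,148,890

Per-day component: 119 × £16,290 = £1,938,510
Base plus per-day: £160,750 + £1,938,510 = £2,099,260
Enhancement: 50% of £2,099,260 = £1,049,630
Enhanced fine: £2,099,260 + £1,049,630 = £3,148,890
Cap at £5,386,400: £3,148,890 is within the cap, no reduction.
Minimum £2,487,000: £3,148,890 meets the minimum, no increase.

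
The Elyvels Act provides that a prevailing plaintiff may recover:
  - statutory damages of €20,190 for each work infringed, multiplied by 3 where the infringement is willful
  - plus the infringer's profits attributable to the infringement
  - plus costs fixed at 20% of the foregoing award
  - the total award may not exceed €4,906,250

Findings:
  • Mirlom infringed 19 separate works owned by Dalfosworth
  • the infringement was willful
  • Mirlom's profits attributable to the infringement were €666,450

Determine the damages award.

Statutory damages: 19 × €20,190 = €383,610
Trebled: 3 × €383,610 = €1,150,830
Combined award: €1,150,830 + €666,450 = €1,817,280
Costs: 20% of €1,817,280 = €363,456
Award plus costs: €1,817,280 + €363,456 = €2,180,736
Cap at €4,906,250: €2,180,736 is within the cap, no reduction.

€2,180,736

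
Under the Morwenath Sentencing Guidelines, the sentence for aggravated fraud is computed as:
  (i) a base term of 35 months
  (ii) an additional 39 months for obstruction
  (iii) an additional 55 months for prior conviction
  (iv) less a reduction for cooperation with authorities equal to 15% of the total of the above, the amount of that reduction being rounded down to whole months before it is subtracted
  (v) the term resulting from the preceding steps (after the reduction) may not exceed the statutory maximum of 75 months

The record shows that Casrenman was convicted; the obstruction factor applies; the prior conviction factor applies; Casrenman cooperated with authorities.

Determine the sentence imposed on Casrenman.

75 months

Obstruction enhancement: +39 months
Prior conviction enhancement: +55 months
Adjusted term: 35 months + 39 months + 55 months = 129 months
Cooperation with authorities reduction: 15% of 129 months = 19 months (rounded down)
After reduction: 129 − 19 = 110 months
Cap at 75 months: 110 months exceeds the cap → 75 months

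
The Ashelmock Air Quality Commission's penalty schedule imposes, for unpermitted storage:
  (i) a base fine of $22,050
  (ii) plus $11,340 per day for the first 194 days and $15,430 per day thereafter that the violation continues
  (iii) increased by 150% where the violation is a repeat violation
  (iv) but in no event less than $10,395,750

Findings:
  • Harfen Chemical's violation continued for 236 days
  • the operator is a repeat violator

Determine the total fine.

First 194 days: 194 × $11,340 = $2,199,960
Remaining days: (236 − 194) × $15,430 = $648,060
Per-day component: $2,199,960 + $648,060 = $2,848,020
Base plus per-day: $22,050 + $2,848,020 = $2,870,070
Enhancement: 150% of $2,870,070 = $4,305,105
Enhanced fine: $2,870,070 + $4,305,105 = $7,175,175
Minimum $10,395,750: $7,175,175 is below the minimum → $10,395,750

Civil penalty: $10,395,750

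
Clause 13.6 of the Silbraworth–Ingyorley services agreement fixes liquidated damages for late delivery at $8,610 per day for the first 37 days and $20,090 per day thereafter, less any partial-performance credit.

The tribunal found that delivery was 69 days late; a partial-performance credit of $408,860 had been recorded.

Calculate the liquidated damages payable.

First 37 days: 37 × $8,610 = $318,570
Remaining days: (69 − 37) × $20,090 = $642,880
Accrued per-day damages: $318,570 + $642,880 = $961,450
Less partial-performance credit: $961,450 − $408,860 = $552,590

$552,590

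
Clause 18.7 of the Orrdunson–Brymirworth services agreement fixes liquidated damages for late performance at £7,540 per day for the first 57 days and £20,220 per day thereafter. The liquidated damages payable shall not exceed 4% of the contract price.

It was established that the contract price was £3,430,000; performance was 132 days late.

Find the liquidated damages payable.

First 57 days: 57 × £7,540 = £429,780
Remaining days: (132 − 57) × £20,220 = £1,516,500
Accrued per-day damages: £429,780 + £1,516,500 = £1,946,280
Cap: 4% of £3,430,000 = £137,200
Cap at £137,200: £1,946,280 exceeds the cap → £137,200

£137,200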